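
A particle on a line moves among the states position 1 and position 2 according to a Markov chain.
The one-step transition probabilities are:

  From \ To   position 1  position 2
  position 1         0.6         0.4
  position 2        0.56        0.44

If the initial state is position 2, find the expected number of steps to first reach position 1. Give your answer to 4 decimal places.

Let t(s) be the expected number of steps to first reach position 1 from state s, with t(position 1) = 0. Conditioning on the first step:
t(position 2) = 1 + 0.44·t(position 2)
Solving: t(position 2) = 1.7857.
Expected steps from position 2 to position 1: 1.7857.

1.7857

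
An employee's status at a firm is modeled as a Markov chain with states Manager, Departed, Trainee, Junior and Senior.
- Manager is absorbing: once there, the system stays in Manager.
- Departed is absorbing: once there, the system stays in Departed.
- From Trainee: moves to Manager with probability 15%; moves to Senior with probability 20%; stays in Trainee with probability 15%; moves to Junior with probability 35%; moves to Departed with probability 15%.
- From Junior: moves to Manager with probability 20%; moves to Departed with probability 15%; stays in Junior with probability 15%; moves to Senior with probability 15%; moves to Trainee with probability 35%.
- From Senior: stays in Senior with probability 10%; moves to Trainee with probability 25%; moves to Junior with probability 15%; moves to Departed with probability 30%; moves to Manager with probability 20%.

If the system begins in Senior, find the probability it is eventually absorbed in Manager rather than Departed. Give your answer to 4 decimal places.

0.4458

Let h(s) be the probability of absorption at Manager starting from transient state s. Then h(Manager) = 1 and h(Departed) = 0. By first-step analysis:
h(Trainee) = 0.15·1 + 0.15·0 + 0.15·h(Trainee) + 0.35·h(Junior) + 0.2·h(Senior)
h(Junior) = 0.2·1 + 0.15·0 + 0.35·h(Trainee) + 0.15·h(Junior) + 0.15·h(Senior)
h(Senior) = 0.2·1 + 0.3·0 + 0.25·h(Trainee) + 0.15·h(Junior) + 0.1·h(Senior)
Solving: h(Trainee) = 0.4945, h(Junior) = 0.5176, h(Senior) = 0.4458.
Starting from Senior, the probability is 0.4458.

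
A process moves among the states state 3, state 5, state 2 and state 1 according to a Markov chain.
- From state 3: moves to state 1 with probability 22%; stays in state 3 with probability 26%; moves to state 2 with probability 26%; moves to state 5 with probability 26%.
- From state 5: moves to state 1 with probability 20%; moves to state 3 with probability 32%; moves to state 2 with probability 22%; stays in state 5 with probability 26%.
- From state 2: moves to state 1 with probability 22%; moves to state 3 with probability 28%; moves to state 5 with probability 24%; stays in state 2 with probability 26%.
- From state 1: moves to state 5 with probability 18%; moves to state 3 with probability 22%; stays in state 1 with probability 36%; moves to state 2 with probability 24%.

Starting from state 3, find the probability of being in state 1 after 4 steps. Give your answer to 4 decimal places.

Propagate the distribution vector 4 steps from state 3.
After 0 steps: (1.0000, 0.0000, 0.0000, 0.0000)
After 1 step: (0.2600, 0.2600, 0.2600, 0.2200)
After 2 steps: (0.2720, 0.2372, 0.2452, 0.2456)
After 3 steps: (0.2693, 0.2354, 0.2456, 0.2496)
After 4 steps: (0.2691, 0.2351, 0.2456, 0.2502)
P(in state 1 after 4 steps) = 0.2502

0.2502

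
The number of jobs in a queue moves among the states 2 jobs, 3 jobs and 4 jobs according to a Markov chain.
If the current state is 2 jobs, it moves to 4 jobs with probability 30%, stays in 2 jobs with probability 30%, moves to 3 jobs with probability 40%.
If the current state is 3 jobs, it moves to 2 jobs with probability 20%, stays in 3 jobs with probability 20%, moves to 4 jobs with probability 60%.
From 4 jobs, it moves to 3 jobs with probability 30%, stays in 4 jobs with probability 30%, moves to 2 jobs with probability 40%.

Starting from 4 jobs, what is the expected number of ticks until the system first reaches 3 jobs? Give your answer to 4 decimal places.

2.9730

Let t(s) be the expected number of ticks to first reach 3 jobs from state s, with t(3 jobs) = 0. Conditioning on the first tick:
t(2 jobs) = 1 + 0.3·t(2 jobs) + 0.3·t(4 jobs)
t(4 jobs) = 1 + 0.4·t(2 jobs) + 0.3·t(4 jobs)
Solving: t(2 jobs) = 2.7027, t(4 jobs) = 2.9730.
Expected ticks from 4 jobs to 3 jobs: 2.9730.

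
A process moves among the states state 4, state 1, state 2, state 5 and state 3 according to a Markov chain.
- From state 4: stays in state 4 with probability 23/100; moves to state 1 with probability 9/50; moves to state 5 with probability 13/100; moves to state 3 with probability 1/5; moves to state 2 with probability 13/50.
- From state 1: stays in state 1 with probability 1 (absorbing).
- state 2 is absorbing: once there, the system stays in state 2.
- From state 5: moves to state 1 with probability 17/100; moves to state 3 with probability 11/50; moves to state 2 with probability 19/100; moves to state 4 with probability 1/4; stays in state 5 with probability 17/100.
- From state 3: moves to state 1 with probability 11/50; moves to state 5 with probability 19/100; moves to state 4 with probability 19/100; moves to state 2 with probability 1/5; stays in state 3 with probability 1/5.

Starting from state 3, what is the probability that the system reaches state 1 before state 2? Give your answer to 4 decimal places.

Let h(s) be the probability of absorption at state 1 starting from transient state s. Then h(state 1) = 1 and h(state 2) = 0. By first-step analysis:
h(state 4) = 0.23·h(state 4) + 0.18·1 + 0.26·0 + 0.13·h(state 5) + 0.2·h(state 3)
h(state 5) = 0.25·h(state 4) + 0.17·1 + 0.19·0 + 0.17·h(state 5) + 0.22·h(state 3)
h(state 3) = 0.19·h(state 4) + 0.22·1 + 0.2·0 + 0.19·h(state 5) + 0.2·h(state 3)
Solving: h(state 4) = 0.4401, h(state 5) = 0.4674, h(state 3) = 0.4905.
Starting from state 3, the probability is 0.4905.

0.4905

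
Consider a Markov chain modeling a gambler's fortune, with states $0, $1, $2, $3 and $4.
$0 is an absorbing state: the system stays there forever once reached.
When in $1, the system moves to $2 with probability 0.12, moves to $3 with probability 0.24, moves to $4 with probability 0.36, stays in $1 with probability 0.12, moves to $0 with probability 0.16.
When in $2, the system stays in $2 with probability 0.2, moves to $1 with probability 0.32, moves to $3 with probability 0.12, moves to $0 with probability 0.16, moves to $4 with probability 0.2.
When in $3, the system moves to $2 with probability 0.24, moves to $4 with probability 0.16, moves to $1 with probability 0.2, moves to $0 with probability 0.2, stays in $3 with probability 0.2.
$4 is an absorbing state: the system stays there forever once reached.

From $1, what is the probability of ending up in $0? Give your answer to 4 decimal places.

Let h(s) be the probability of absorption at $0 starting from transient state s. Then h($0) = 1 and h($4) = 0. By first-step analysis:
h($1) = 0.16·1 + 0.12·h($1) + 0.12·h($2) + 0.24·h($3) + 0.36·0
h($2) = 0.16·1 + 0.32·h($1) + 0.2·h($2) + 0.12·h($3) + 0.2·0
h($3) = 0.2·1 + 0.2·h($1) + 0.24·h($2) + 0.2·h($3) + 0.16·0
Solving: h($1) = 0.3658, h($2) = 0.4162, h($3) = 0.4663.
Starting from $1, the probability is 0.3658.

0.3658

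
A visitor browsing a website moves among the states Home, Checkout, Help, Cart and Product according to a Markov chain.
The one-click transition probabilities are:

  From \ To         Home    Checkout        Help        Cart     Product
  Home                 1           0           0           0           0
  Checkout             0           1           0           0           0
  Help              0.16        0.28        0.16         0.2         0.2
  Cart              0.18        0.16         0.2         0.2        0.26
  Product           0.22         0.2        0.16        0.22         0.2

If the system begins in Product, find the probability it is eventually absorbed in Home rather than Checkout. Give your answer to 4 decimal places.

Let h(s) be the probability of absorption at Home starting from transient state s. Then h(Home) = 1 and h(Checkout) = 0. By first-step analysis:
h(Help) = 0.16·1 + 0.28·0 + 0.16·h(Help) + 0.2·h(Cart) + 0.2·h(Product)
h(Cart) = 0.18·1 + 0.16·0 + 0.2·h(Help) + 0.2·h(Cart) + 0.26·h(Product)
h(Product) = 0.22·1 + 0.2·0 + 0.16·h(Help) + 0.22·h(Cart) + 0.2·h(Product)
Solving: h(Help) = 0.4257, h(Cart) = 0.4925, h(Product) = 0.4956.
Starting from Product, the probability is 0.4956.

0.4956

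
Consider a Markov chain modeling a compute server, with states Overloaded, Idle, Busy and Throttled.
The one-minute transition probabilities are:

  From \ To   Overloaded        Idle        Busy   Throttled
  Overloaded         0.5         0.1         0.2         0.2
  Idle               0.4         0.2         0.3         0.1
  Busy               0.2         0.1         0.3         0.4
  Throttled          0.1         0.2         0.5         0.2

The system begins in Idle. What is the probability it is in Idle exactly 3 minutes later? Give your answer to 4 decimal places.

0.1370

Propagate the distribution vector 3 minutes from Idle.
After 0 minutes: (0.0000, 1.0000, 0.0000, 0.0000)
After 1 minute: (0.4000, 0.2000, 0.3000, 0.1000)
After 2 minutes: (0.3500, 0.1300, 0.2800, 0.2400)
After 3 minutes: (0.3070, 0.1370, 0.3130, 0.2430)
P(in Idle after 3 minutes) = 0.1370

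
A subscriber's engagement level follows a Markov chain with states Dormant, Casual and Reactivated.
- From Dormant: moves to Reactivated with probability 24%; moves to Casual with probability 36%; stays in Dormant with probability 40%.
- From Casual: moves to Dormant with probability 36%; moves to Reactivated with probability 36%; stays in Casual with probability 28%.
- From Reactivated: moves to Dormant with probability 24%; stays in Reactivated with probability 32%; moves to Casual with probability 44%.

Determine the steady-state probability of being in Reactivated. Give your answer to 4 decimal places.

Let the stationary distribution be π with π = πP and π_1 + π_2 + π_3 = 1.
π_1 = 0.4·π_1 + 0.36·π_2 + 0.24·π_3
π_2 = 0.36·π_1 + 0.28·π_2 + 0.44·π_3
Solving with the normalization constraint gives π = (0.3366, 0.3561, 0.3073).
So the stationary probability of Reactivated is 0.3073.

0.3073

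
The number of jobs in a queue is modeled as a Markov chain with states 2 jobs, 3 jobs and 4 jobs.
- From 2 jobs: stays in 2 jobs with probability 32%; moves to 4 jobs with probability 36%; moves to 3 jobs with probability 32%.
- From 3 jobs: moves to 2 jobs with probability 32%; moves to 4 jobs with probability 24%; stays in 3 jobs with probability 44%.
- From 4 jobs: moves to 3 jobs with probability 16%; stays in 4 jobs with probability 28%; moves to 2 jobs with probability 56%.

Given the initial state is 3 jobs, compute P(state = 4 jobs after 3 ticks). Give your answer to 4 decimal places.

0.2968

Propagate the distribution vector 3 ticks from 3 jobs.
After 0 ticks: (0.0000, 1.0000, 0.0000)
After 1 tick: (0.3200, 0.4400, 0.2400)
After 2 ticks: (0.3776, 0.3344, 0.2880)
After 3 ticks: (0.3891, 0.3140, 0.2968)
P(in 4 jobs after 3 ticks) = 0.2968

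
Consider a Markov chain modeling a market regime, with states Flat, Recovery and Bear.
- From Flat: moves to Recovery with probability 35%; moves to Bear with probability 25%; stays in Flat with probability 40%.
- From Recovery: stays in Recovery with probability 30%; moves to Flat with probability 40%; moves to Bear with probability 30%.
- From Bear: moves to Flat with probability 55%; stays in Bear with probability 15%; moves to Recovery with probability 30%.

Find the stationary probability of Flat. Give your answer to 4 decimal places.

Let the stationary distribution be π with π = πP and π_1 + π_2 + π_3 = 1.
π_1 = 0.4·π_1 + 0.4·π_2 + 0.55·π_3
π_2 = 0.35·π_1 + 0.3·π_2 + 0.3·π_3
Solving with the normalization constraint gives π = (0.4363, 0.3218, 0.2419).
So the stationary probability of Flat is 0.4363.

0.4363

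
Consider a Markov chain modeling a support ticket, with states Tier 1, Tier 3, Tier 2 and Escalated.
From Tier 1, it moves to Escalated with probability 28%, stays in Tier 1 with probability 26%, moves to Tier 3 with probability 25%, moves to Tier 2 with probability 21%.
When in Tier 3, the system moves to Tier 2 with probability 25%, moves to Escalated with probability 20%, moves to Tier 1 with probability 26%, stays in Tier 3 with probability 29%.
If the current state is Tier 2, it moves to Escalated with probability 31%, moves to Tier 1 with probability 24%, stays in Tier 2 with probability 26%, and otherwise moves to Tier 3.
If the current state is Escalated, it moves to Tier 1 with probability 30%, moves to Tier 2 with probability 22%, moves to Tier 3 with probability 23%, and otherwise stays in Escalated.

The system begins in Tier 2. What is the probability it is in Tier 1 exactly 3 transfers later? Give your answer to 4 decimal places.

Propagate the distribution vector 3 transfers from Tier 2.
After 0 transfers: (0.0000, 0.0000, 1.0000, 0.0000)
After 1 transfer: (0.2400, 0.1900, 0.2600, 0.3100)
After 2 transfers: (0.2672, 0.2358, 0.2337, 0.2633)
After 3 transfers: (0.2659, 0.2401, 0.2338, 0.2602)
P(in Tier 1 after 3 transfers) = 0.2659

0.2659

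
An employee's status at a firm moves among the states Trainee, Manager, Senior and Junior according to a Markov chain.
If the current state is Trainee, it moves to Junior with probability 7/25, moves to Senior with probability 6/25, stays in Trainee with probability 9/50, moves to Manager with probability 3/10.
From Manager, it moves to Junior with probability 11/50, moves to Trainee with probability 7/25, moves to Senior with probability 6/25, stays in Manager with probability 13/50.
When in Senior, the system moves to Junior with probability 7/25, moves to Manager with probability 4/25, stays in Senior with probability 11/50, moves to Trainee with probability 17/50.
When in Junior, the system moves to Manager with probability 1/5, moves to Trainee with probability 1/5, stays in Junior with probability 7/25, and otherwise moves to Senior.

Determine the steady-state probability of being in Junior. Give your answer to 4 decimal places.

Let the stationary distribution be π with π = πP and π_1 + π_2 + π_3 + π_4 = 1.
π_1 = 0.18·π_1 + 0.28·π_2 + 0.34·π_3 + 0.2·π_4
π_2 = 0.3·π_1 + 0.26·π_2 + 0.16·π_3 + 0.2·π_4
π_3 = 0.24·π_1 + 0.24·π_2 + 0.22·π_3 + 0.32·π_4
Solving with the normalization constraint gives π = (0.2492, 0.2284, 0.2562, 0.2663).
So the stationary probability of Junior is 0.2663.

0.2663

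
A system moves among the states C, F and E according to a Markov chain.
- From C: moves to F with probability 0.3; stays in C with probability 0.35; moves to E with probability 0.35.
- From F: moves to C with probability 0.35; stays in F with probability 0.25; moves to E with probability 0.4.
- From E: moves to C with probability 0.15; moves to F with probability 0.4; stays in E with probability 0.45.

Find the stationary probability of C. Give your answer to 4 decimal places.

0.2686

Let the stationary distribution be π with π = πP and π_1 + π_2 + π_3 = 1.
π_1 = 0.35·π_1 + 0.35·π_2 + 0.15·π_3
π_2 = 0.3·π_1 + 0.25·π_2 + 0.4·π_3
Solving with the normalization constraint gives π = (0.2686, 0.3245, 0.4069).
So the stationary probability of C is 0.2686.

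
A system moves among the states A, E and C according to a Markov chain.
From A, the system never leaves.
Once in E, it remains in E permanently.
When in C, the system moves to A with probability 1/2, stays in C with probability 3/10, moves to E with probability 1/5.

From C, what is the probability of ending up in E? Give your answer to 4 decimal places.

Let h(s) be the probability of absorption at E starting from transient state s. Then h(E) = 1 and h(A) = 0. By first-step analysis:
h(C) = 0.5·0 + 0.2·1 + 0.3·h(C)
Solving: h(C) = 0.2857.
Starting from C, the probability is 0.2857.

0.2857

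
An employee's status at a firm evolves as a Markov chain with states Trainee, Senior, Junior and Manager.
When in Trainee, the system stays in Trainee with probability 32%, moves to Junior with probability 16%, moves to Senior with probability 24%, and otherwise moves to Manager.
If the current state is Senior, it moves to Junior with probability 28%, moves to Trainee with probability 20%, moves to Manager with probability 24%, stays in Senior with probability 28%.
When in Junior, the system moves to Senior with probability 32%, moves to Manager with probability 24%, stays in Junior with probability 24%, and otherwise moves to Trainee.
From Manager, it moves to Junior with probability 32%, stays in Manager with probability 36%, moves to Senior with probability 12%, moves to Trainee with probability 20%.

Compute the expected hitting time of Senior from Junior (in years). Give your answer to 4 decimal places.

4.0782

Let t(s) be the expected number of years to first reach Senior from state s, with t(Senior) = 0. Conditioning on the first year:
t(Trainee) = 1 + 0.32·t(Trainee) + 0.16·t(Junior) + 0.28·t(Manager)
t(Junior) = 1 + 0.2·t(Trainee) + 0.24·t(Junior) + 0.24·t(Manager)
t(Manager) = 1 + 0.2·t(Trainee) + 0.32·t(Junior) + 0.36·t(Manager)
Solving: t(Trainee) = 4.4911, t(Junior) = 4.0782, t(Manager) = 5.0051.
Expected years from Junior to Senior: 4.0782.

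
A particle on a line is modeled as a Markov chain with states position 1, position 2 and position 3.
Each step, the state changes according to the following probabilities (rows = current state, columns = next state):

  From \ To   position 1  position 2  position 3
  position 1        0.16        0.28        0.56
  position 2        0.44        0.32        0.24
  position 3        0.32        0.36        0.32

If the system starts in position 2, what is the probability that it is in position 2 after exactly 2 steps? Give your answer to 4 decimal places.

0.3120

Sum over the intermediate state after 1 step:
P = P(position 2→position 1)·P(position 1→position 2) + P(position 2→position 2)·P(position 2→position 2) + P(position 2→position 3)·P(position 3→position 2)
  = 0.44×0.28 + 0.32×0.32 + 0.24×0.36
  = 0.1232 + 0.1024 + 0.0864 = 0.3120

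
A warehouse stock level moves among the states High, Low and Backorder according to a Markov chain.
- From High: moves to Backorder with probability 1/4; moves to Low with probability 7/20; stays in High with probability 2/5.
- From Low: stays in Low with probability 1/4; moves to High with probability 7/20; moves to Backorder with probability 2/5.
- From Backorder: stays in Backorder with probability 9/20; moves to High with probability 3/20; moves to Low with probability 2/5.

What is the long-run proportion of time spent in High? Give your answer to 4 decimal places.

0.2894

Let the stationary distribution be π with π = πP and π_1 + π_2 + π_3 = 1.
π_1 = 0.4·π_1 + 0.35·π_2 + 0.15·π_3
π_2 = 0.35·π_1 + 0.25·π_2 + 0.4·π_3
Solving with the normalization constraint gives π = (0.2894, 0.3352, 0.3754).
So the stationary probability of High is 0.2894.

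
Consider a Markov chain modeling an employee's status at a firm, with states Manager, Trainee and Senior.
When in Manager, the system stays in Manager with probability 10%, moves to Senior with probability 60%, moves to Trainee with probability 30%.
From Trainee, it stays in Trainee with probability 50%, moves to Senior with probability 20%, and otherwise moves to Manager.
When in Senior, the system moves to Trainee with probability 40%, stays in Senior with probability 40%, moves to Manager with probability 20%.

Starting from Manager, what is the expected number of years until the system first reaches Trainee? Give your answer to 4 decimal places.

2.8571

Let t(s) be the expected number of years to first reach Trainee from state s, with t(Trainee) = 0. Conditioning on the first year:
t(Manager) = 1 + 0.1·t(Manager) + 0.6·t(Senior)
t(Senior) = 1 + 0.2·t(Manager) + 0.4·t(Senior)
Solving: t(Manager) = 2.8571, t(Senior) = 2.6190.
Expected years from Manager to Trainee: 2.8571.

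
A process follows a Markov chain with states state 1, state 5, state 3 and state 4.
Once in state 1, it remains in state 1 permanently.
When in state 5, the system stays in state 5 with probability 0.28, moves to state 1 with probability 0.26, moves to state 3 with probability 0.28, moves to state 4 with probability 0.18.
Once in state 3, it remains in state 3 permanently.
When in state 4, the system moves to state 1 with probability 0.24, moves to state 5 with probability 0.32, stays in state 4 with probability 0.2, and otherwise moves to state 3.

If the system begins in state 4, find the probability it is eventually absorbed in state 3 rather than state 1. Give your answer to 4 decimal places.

0.5062

Let h(s) be the probability of absorption at state 3 starting from transient state s. Then h(state 3) = 1 and h(state 1) = 0. By first-step analysis:
h(state 5) = 0.26·0 + 0.28·h(state 5) + 0.28·1 + 0.18·h(state 4)
h(state 4) = 0.24·0 + 0.32·h(state 5) + 0.24·1 + 0.2·h(state 4)
Solving: h(state 5) = 0.5154, h(state 4) = 0.5062.
Starting from state 4, the probability is 0.5062.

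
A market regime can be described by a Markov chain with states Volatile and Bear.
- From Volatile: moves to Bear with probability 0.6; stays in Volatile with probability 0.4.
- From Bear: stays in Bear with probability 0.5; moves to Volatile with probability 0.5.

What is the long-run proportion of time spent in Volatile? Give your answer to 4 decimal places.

0.4545

Let the stationary distribution be π with π = πP and π_1 + π_2 = 1.
π_1 = 0.4·π_1 + 0.5·π_2
Solving with the normalization constraint gives π = (0.4545, 0.5455).
So the stationary probability of Volatile is 0.4545.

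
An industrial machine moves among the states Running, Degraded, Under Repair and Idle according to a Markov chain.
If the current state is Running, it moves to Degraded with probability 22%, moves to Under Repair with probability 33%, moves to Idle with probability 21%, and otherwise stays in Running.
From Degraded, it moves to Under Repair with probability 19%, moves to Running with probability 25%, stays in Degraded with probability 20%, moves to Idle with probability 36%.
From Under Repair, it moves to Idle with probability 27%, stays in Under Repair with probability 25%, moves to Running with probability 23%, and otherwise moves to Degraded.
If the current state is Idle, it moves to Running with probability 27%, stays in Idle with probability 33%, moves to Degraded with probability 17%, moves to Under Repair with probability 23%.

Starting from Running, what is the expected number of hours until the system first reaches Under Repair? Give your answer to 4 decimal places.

Let t(s) be the expected number of hours to first reach Under Repair from state s, with t(Under Repair) = 0. Conditioning on the first hour:
t(Running) = 1 + 0.24·t(Running) + 0.22·t(Degraded) + 0.21·t(Idle)
t(Degraded) = 1 + 0.25·t(Running) + 0.2·t(Degraded) + 0.36·t(Idle)
t(Idle) = 1 + 0.27·t(Running) + 0.17·t(Degraded) + 0.33·t(Idle)
Solving: t(Running) = 3.6448, t(Degraded) = 4.2013, t(Idle) = 4.0273.
Expected hours from Running to Under Repair: 3.6448.

3.6448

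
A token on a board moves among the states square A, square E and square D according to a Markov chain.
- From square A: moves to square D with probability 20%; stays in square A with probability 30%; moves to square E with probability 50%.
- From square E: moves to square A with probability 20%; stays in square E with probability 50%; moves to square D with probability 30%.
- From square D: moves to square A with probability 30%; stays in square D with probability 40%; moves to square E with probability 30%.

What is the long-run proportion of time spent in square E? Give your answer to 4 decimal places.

Let the stationary distribution be π with π = πP and π_1 + π_2 + π_3 = 1.
π_1 = 0.3·π_1 + 0.2·π_2 + 0.3·π_3
π_2 = 0.5·π_1 + 0.5·π_2 + 0.3·π_3
Solving with the normalization constraint gives π = (0.2561, 0.4390, 0.3049).
So the stationary probability of square E is 0.4390.

0.4390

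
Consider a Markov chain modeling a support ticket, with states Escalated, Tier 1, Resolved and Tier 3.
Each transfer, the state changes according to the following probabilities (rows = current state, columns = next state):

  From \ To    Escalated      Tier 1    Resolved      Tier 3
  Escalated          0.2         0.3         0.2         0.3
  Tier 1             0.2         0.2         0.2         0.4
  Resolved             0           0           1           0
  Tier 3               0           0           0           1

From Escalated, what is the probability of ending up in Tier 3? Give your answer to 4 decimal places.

0.6207

Let h(s) be the probability of absorption at Tier 3 starting from transient state s. Then h(Tier 3) = 1 and h(Resolved) = 0. By first-step analysis:
h(Escalated) = 0.2·h(Escalated) + 0.3·h(Tier 1) + 0.2·0 + 0.3·1
h(Tier 1) = 0.2·h(Escalated) + 0.2·h(Tier 1) + 0.2·0 + 0.4·1
Solving: h(Escalated) = 0.6207, h(Tier 1) = 0.6552.
Starting from Escalated, the probability is 0.6207.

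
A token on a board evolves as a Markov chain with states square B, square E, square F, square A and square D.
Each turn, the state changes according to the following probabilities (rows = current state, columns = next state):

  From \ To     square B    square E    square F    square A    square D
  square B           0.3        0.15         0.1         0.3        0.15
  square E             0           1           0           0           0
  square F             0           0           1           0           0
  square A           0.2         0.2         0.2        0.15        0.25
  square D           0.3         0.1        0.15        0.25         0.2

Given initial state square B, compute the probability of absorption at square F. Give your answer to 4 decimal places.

0.4672

Let h(s) be the probability of absorption at square F starting from transient state s. Then h(square F) = 1 and h(square E) = 0. By first-step analysis:
h(square B) = 0.3·h(square B) + 0.15·0 + 0.1·1 + 0.3·h(square A) + 0.15·h(square D)
h(square A) = 0.2·h(square B) + 0.2·0 + 0.2·1 + 0.15·h(square A) + 0.25·h(square D)
h(square D) = 0.3·h(square B) + 0.1·0 + 0.15·1 + 0.25·h(square A) + 0.2·h(square D)
Solving: h(square B) = 0.4672, h(square A) = 0.4976, h(square D) = 0.5182.
Starting from square B, the probability is 0.4672.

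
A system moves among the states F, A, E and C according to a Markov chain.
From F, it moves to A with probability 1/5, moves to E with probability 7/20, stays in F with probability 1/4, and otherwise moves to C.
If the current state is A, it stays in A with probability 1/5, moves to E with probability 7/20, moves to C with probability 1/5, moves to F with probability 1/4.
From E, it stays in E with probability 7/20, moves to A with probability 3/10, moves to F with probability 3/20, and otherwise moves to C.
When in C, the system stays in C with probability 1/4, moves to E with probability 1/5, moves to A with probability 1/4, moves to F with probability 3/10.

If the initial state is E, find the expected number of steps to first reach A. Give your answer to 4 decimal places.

3.7134

Let t(s) be the expected number of steps to first reach A from state s, with t(A) = 0. Conditioning on the first step:
t(F) = 1 + 0.25·t(F) + 0.35·t(E) + 0.2·t(C)
t(E) = 1 + 0.15·t(F) + 0.35·t(E) + 0.2·t(C)
t(C) = 1 + 0.3·t(F) + 0.2·t(E) + 0.25·t(C)
Solving: t(F) = 4.1260, t(E) = 3.7134, t(C) = 3.9739.
Expected steps from E to A: 3.7134.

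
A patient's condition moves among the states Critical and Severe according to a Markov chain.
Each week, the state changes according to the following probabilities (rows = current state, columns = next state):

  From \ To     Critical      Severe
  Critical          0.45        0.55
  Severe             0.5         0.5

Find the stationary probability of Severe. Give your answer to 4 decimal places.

0.5238

Let the stationary distribution be π with π = πP and π_1 + π_2 = 1.
π_1 = 0.45·π_1 + 0.5·π_2
Solving with the normalization constraint gives π = (0.4762, 0.5238).
So the stationary probability of Severe is 0.5238.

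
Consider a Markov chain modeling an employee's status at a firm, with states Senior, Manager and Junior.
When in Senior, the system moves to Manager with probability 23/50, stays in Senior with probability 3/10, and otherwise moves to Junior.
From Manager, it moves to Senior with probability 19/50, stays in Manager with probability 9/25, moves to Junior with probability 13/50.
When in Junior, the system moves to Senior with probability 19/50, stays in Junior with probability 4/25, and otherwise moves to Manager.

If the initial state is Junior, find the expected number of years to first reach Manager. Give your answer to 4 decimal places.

Let t(s) be the expected number of years to first reach Manager from state s, with t(Manager) = 0. Conditioning on the first year:
t(Senior) = 1 + 0.3·t(Senior) + 0.24·t(Junior)
t(Junior) = 1 + 0.38·t(Senior) + 0.16·t(Junior)
Solving: t(Senior) = 2.1739, t(Junior) = 2.1739.
Expected years from Junior to Manager: 2.1739.

2.1739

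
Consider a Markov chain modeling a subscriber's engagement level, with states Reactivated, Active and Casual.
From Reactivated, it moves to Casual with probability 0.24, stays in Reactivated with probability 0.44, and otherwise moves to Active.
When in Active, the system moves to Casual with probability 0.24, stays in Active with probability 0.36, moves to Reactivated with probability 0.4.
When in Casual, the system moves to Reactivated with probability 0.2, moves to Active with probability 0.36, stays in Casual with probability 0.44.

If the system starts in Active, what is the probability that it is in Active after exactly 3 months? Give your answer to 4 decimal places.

Propagate the distribution vector 3 months from Active.
After 0 months: (0.0000, 1.0000, 0.0000)
After 1 month: (0.4000, 0.3600, 0.2400)
After 2 months: (0.3680, 0.3440, 0.2880)
After 3 months: (0.3571, 0.3453, 0.2976)
P(in Active after 3 months) = 0.3453

0.3453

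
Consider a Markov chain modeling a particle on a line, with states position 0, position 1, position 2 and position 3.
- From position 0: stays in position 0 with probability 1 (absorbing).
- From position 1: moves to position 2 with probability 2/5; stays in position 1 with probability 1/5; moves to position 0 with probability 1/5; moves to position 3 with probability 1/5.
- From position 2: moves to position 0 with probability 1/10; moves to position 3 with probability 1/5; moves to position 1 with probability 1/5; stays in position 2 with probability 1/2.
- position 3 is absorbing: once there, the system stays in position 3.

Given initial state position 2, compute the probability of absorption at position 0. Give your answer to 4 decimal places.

0.3750

Let h(s) be the probability of absorption at position 0 starting from transient state s. Then h(position 0) = 1 and h(position 3) = 0. By first-step analysis:
h(position 1) = 0.2·1 + 0.2·h(position 1) + 0.4·h(position 2) + 0.2·0
h(position 2) = 0.1·1 + 0.2·h(position 1) + 0.5·h(position 2) + 0.2·0
Solving: h(position 1) = 0.4375, h(position 2) = 0.3750.
Starting from position 2, the probability is 0.3750.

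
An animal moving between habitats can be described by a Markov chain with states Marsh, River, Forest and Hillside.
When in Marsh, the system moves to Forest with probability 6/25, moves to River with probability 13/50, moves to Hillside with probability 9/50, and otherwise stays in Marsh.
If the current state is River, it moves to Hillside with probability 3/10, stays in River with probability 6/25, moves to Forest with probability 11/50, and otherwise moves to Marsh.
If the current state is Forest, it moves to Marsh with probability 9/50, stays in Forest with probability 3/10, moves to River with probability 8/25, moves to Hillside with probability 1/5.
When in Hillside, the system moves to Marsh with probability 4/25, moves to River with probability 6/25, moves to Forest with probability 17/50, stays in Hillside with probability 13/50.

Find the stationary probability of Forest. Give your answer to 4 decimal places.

0.2748

Let the stationary distribution be π with π = πP and π_1 + π_2 + π_3 + π_4 = 1.
π_1 = 0.32·π_1 + 0.24·π_2 + 0.18·π_3 + 0.16·π_4
π_2 = 0.26·π_1 + 0.24·π_2 + 0.32·π_3 + 0.24·π_4
π_3 = 0.24·π_1 + 0.22·π_2 + 0.3·π_3 + 0.34·π_4
Solving with the normalization constraint gives π = (0.2224, 0.2664, 0.2748, 0.2364).
So the stationary probability of Forest is 0.2748.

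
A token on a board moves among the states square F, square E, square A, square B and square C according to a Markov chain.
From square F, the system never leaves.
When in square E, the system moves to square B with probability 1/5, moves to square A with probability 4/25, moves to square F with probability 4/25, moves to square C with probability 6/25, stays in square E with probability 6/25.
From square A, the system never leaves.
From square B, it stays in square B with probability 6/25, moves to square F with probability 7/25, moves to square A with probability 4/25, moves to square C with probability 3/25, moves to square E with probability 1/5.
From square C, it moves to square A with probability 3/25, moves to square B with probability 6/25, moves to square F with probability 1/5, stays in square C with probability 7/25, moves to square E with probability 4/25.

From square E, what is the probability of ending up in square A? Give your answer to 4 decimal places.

0.4365

Let h(s) be the probability of absorption at square A starting from transient state s. Then h(square A) = 1 and h(square F) = 0. By first-step analysis:
h(square E) = 0.16·0 + 0.24·h(square E) + 0.16·1 + 0.2·h(square B) + 0.24·h(square C)
h(square B) = 0.28·0 + 0.2·h(square E) + 0.16·1 + 0.24·h(square B) + 0.12·h(square C)
h(square C) = 0.2·0 + 0.16·h(square E) + 0.12·1 + 0.24·h(square B) + 0.28·h(square C)
Solving: h(square E) = 0.4365, h(square B) = 0.3874, h(square C) = 0.3928.
Starting from square E, the probability is 0.4365.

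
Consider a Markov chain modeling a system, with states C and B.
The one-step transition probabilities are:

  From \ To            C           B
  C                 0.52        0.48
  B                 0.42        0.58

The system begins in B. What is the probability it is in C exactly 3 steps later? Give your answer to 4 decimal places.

Propagate the distribution vector 3 steps from B.
After 0 steps: (0.0000, 1.0000)
After 1 step: (0.4200, 0.5800)
After 2 steps: (0.4620, 0.5380)
After 3 steps: (0.4662, 0.5338)
P(in C after 3 steps) = 0.4662

0.4662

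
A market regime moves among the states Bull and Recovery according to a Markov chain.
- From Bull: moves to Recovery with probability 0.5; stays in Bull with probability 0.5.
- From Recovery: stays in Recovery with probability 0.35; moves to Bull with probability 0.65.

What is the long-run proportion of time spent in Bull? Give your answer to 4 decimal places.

Let the stationary distribution be π with π = πP and π_1 + π_2 = 1.
π_1 = 0.5·π_1 + 0.65·π_2
Solving with the normalization constraint gives π = (0.5652, 0.4348).
So the stationary probability of Bull is 0.5652.

0.5652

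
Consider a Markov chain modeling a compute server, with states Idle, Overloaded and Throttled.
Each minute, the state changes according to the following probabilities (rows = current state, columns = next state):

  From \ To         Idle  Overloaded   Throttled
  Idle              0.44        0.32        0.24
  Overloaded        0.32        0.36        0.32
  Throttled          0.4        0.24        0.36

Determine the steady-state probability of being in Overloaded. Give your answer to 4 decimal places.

Let the stationary distribution be π with π = πP and π_1 + π_2 + π_3 = 1.
π_1 = 0.44·π_1 + 0.32·π_2 + 0.4·π_3
π_2 = 0.32·π_1 + 0.36·π_2 + 0.24·π_3
Solving with the normalization constraint gives π = (0.3910, 0.3083, 0.3008).
So the stationary probability of Overloaded is 0.3083.

0.3083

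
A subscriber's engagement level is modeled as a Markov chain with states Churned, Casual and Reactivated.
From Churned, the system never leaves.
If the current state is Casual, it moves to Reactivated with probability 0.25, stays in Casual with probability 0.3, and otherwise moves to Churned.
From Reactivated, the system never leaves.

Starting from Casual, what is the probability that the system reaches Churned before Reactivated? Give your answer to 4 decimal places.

0.6429

Let h(s) be the probability of absorption at Churned starting from transient state s. Then h(Churned) = 1 and h(Reactivated) = 0. By first-step analysis:
h(Casual) = 0.45·1 + 0.3·h(Casual) + 0.25·0
Solving: h(Casual) = 0.6429.
Starting from Casual, the probability is 0.6429.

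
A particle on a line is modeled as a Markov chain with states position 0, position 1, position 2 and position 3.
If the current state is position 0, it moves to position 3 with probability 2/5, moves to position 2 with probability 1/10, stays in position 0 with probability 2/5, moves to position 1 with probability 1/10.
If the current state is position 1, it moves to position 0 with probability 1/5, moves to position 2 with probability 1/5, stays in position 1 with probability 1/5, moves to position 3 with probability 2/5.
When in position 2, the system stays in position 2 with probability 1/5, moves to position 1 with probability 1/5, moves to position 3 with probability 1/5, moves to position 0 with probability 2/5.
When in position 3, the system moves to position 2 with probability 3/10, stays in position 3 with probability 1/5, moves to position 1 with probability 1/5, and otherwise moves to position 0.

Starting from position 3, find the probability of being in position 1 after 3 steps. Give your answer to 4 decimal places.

Propagate the distribution vector 3 steps from position 3.
After 0 steps: (0.0000, 0.0000, 0.0000, 1.0000)
After 1 step: (0.3000, 0.2000, 0.3000, 0.2000)
After 2 steps: (0.3400, 0.1700, 0.1900, 0.3000)
After 3 steps: (0.3360, 0.1660, 0.1960, 0.3020)
P(in position 1 after 3 steps) = 0.1660

0.1660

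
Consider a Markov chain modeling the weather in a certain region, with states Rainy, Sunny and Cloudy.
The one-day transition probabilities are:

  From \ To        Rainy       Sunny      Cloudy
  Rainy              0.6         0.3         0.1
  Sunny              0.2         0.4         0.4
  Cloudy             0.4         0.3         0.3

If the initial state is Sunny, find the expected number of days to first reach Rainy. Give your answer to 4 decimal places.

Let t(s) be the expected number of days to first reach Rainy from state s, with t(Rainy) = 0. Conditioning on the first day:
t(Sunny) = 1 + 0.4·t(Sunny) + 0.4·t(Cloudy)
t(Cloudy) = 1 + 0.3·t(Sunny) + 0.3·t(Cloudy)
Solving: t(Sunny) = 3.6667, t(Cloudy) = 3.0000.
Expected days from Sunny to Rainy: 3.6667.

3.6667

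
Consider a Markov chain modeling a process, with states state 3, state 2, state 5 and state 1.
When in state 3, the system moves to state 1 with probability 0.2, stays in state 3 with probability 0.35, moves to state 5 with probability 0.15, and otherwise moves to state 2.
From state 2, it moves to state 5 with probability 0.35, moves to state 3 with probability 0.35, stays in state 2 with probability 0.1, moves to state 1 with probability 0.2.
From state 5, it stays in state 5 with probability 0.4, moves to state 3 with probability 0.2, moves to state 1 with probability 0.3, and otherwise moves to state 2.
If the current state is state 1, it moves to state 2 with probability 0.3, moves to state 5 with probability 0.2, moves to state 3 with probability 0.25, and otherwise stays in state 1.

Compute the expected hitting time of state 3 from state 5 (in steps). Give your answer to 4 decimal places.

Let t(s) be the expected number of steps to first reach state 3 from state s, with t(state 3) = 0. Conditioning on the first step:
t(state 2) = 1 + 0.1·t(state 2) + 0.35·t(state 5) + 0.2·t(state 1)
t(state 5) = 1 + 0.1·t(state 2) + 0.4·t(state 5) + 0.3·t(state 1)
t(state 1) = 1 + 0.3·t(state 2) + 0.2·t(state 5) + 0.25·t(state 1)
Solving: t(state 2) = 3.6229, t(state 5) = 4.2251, t(state 1) = 3.9092.
Expected steps from state 5 to state 3: 4.2251.

4.2251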